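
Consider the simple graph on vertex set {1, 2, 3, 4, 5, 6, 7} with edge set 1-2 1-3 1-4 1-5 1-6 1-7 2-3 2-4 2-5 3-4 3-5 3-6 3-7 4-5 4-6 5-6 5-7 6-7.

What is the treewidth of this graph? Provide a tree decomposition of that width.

Treewidth 4.
Bags: B1 = {1, 3, 4, 5, 6}  B2 = {1, 2, 3, 4, 5}  B3 = {1, 3, 5, 6, 7}
Tree: B1–B2, B1–B3

The largest bag has 5 vertices, giving width 4; this decomposition certifies tw(G) ≤ 4. On the other hand G contains the 5-clique {1, 2, 3, 4, 5}. A clique must lie in a single bag of any decomposition, so no decomposition can have width below 4. Therefore the treewidth is 4.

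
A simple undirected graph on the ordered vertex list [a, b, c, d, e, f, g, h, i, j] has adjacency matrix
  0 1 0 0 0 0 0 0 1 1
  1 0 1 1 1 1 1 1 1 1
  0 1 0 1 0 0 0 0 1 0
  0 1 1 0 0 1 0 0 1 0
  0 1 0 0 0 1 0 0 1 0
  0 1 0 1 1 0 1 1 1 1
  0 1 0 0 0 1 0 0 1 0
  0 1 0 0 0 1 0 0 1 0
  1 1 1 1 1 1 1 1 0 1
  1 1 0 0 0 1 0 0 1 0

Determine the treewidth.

A width-3 tree decomposition is:
Bags: B1 = {b, e, f, i}  B2 = {b, d, f, i}  B3 = {b, f, i, j}  B4 = {b, c, d, i}  B5 = {b, f, g, i}  B6 = {a, b, i, j}  B7 = {b, f, h, i}
Tree: B1–B2, B1–B3, B2–B4, B1–B5, B3–B6, B1–B7
Every bag has size at most 4, so the width is 4 − 1 = 3 and tw(G) ≤ 3. On the other hand G contains the 4-clique {a, b, i, j}. A clique must lie in a single bag of any decomposition, so no decomposition can have width below 3. Therefore the treewidth is 3.

3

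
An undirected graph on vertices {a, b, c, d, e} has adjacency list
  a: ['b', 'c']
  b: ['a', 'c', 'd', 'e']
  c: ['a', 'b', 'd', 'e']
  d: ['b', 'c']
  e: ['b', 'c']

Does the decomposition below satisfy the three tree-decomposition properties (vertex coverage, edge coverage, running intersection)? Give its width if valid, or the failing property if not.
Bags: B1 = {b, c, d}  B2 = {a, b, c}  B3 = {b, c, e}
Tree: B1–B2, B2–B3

Vertex coverage: the bags together contain {a, b, c, d, e}, the full vertex set. Edge coverage: each edge of G has both endpoints in at least one bag. Running intersection: for every vertex, the bags containing it form a connected subtree. All three properties hold, so this is a valid tree decomposition of width max|bag| − 1 = 2, and hence tw(G) ≤ 2.

Yes; width 2.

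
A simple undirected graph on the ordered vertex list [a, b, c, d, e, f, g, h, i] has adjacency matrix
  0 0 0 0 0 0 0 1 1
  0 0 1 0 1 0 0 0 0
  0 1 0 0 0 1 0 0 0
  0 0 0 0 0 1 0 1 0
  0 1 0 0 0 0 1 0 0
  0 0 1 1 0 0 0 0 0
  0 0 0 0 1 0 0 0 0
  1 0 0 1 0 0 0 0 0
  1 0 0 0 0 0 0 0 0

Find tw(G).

A width-1 tree decomposition is:
Bags: B1 = {e, g}  B2 = {b, e}  B3 = {b, c}  B4 = {c, f}  B5 = {d, f}  B6 = {d, h}  B7 = {a, h}  B8 = {a, i}
Tree: B1–B2, B2–B3, B3–B4, B4–B5, B5–B6, B6–B7, B7–B8
Every bag has size at most 2, so the width is 2 − 1 = 1 and tw(G) ≤ 1. Since G has at least one edge (e.g. g–e), it is not an edgeless graph, so tw(G) ≥ 1. The upper and lower bounds meet at 1, so that is the treewidth.

1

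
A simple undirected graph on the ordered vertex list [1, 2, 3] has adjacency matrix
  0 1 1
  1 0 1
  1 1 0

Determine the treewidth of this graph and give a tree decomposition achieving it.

A single bag containing all 3 vertices is trivially a valid decomposition of width 2. On the other hand G contains the 3-clique {1, 2, 3}. A clique must lie in a single bag of any decomposition, so no decomposition can have width below 2. Therefore the treewidth is 2.

Treewidth 2.
One optimal decomposition is:
Bags: B1 = {1, 2, 3}
Tree: (single bag)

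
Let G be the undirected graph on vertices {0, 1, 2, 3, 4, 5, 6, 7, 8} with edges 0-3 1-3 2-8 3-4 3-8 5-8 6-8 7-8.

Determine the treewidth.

1

A width-1 tree decomposition is:
Bags: B1 = {7, 8}  B2 = {2, 8}  B3 = {3, 8}  B4 = {3, 4}  B5 = {1, 3}  B6 = {5, 8}  B7 = {6, 8}  B8 = {0, 3}
Tree: B1–B2, B1–B3, B3–B4, B4–B5, B3–B6, B6–B7, B3–B8
Each bag holds 2 vertices, so the decomposition has width 1, which upper-bounds the treewidth. Since G has at least one edge (e.g. 8–7), it is not an edgeless graph, so tw(G) ≥ 1. The upper and lower bounds meet at 1, so that is the treewidth.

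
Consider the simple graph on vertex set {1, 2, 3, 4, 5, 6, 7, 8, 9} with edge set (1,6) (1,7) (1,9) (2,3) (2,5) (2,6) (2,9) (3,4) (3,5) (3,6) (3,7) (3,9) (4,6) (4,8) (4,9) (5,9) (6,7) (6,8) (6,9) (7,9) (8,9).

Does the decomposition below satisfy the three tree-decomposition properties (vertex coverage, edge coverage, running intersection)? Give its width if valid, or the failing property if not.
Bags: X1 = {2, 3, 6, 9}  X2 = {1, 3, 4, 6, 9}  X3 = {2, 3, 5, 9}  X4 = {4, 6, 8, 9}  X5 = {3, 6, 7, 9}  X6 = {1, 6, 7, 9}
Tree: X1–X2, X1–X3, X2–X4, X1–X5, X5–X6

No — bags containing vertex 1 are not connected in the tree.

A tree decomposition must satisfy three properties: every vertex lies in some bag; for every edge, both endpoints lie together in some bag; and for every vertex, the bags containing it form a connected subtree. Here bags containing vertex 1 are not connected in the tree, so the decomposition is invalid.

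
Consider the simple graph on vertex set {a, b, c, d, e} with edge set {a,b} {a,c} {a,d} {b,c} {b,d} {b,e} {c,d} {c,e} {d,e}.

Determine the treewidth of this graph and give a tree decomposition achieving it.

Treewidth 3.
Bags: B1 = {b, c, d, e}  B2 = {a, b, c, d}
Tree: B1–B2

Every bag has size at most 4, so the width is 4 − 1 = 3 and tw(G) ≤ 3. For the lower bound, the 4 vertices {b, c, d, e} are pairwise adjacent, and any tree decomposition puts a clique entirely inside one bag — forcing width ≥ 3. Therefore the treewidth is 3.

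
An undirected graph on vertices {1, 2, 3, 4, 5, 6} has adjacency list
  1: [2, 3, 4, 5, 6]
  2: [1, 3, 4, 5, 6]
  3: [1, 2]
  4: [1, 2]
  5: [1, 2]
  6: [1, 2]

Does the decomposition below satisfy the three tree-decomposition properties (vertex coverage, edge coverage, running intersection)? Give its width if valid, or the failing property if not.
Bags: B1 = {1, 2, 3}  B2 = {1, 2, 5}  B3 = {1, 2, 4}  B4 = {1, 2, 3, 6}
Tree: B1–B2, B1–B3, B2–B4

No — bags containing vertex 3 are not connected in the tree.

A tree decomposition must satisfy three properties: every vertex lies in some bag; for every edge, both endpoints lie together in some bag; and for every vertex, the bags containing it form a connected subtree. Here bags containing vertex 3 are not connected in the tree, so the decomposition is invalid.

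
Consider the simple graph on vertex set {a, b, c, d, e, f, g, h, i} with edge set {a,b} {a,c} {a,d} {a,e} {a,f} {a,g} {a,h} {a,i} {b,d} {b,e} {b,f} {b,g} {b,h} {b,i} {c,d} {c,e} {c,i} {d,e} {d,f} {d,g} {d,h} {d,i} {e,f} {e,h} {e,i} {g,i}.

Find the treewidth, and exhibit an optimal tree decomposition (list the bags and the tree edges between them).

The largest bag has 5 vertices, giving width 4; this decomposition certifies tw(G) ≤ 4. On the other hand G contains the 5-clique {a, c, d, e, i}. A clique must lie in a single bag of any decomposition, so no decomposition can have width below 4. The upper and lower bounds meet at 4, so that is the treewidth.

Treewidth 4.
Bags: B1 = {a, b, d, e, i}  B2 = {a, b, d, e, f}  B3 = {a, b, d, g, i}  B4 = {a, b, d, e, h}  B5 = {a, c, d, e, i}
Tree: B1–B2, B1–B3, B2–B4, B1–B5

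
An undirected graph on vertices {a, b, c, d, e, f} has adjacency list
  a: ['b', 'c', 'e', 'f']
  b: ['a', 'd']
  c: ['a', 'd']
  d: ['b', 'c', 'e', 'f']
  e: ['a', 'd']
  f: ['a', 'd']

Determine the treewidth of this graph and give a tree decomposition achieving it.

Each bag holds 3 vertices, so the decomposition has width 2, which upper-bounds the treewidth. The edges c–d–b–a–c form a cycle, so G is not a tree and its treewidth is at least 2. The upper and lower bounds meet at 2, so that is the treewidth.

Treewidth 2.
One optimal decomposition is:
Bags: B1 = {a, c, d}  B2 = {a, b, d}  B3 = {a, d, f}  B4 = {a, d, e}
Tree: B1–B2, B2–B3, B3–B4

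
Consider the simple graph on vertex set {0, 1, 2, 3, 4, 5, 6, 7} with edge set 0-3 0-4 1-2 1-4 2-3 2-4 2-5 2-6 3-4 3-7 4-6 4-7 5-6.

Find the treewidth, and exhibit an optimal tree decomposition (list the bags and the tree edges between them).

Treewidth 2.
One optimal decomposition is:
Bags: B1 = {2, 3, 4}  B2 = {3, 4, 7}  B3 = {2, 4, 6}  B4 = {2, 5, 6}  B5 = {0, 3, 4}  B6 = {1, 2, 4}
Tree: B1–B2, B1–B3, B3–B4, B2–B5, B3–B6

Each bag holds 3 vertices, so the decomposition has width 2, which upper-bounds the treewidth. On the other hand G contains the 3-clique {0, 3, 4}. A clique must lie in a single bag of any decomposition, so no decomposition can have width below 2. Therefore the treewidth is 2.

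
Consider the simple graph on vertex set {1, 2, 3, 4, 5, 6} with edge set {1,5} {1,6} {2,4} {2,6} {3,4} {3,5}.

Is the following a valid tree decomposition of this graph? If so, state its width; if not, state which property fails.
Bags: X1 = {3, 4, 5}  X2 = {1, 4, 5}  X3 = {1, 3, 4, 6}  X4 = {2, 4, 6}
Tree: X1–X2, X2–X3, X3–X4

A tree decomposition must satisfy three properties: every vertex lies in some bag; for every edge, both endpoints lie together in some bag; and for every vertex, the bags containing it form a connected subtree. Here bags containing vertex 3 are not connected in the tree, so the decomposition is invalid.

No — bags containing vertex 3 are not connected in the tree.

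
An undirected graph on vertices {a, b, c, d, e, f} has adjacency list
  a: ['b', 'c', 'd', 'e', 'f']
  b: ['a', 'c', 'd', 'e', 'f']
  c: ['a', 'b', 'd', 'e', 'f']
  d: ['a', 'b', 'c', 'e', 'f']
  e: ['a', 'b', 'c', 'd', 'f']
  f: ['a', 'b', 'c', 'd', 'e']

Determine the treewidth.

5

A width-5 tree decomposition is:
Bags: B1 = {a, b, c, d, e, f}
Tree: (single bag)
A single bag containing all 6 vertices is trivially a valid decomposition of width 5. On the other hand G contains the 6-clique {a, b, c, d, e, f}. A clique must lie in a single bag of any decomposition, so no decomposition can have width below 5. Combining the bounds, tw(G) = 5.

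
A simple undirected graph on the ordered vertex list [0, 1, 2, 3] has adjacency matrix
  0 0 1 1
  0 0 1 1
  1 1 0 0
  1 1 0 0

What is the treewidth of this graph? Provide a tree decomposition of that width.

Each bag holds 3 vertices, so the decomposition has width 2, which upper-bounds the treewidth. Since 0–3–1–2–0 is a cycle in G, G is not acyclic. Forests are exactly the graphs of treewidth ≤ 1, so tw(G) ≥ 2. Hence tw(G) = 2 exactly.

Treewidth 2.
One optimal decomposition is:
Bags: B1 = {0, 1, 3}  B2 = {0, 1, 2}
Tree: B1–B2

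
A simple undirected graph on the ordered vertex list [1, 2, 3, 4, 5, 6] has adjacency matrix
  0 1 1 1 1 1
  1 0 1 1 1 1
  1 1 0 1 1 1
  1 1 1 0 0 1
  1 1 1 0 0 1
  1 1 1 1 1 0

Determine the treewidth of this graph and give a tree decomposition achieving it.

Each bag holds 5 vertices, so the decomposition has width 4, which upper-bounds the treewidth. Conversely, {1, 2, 3, 4, 6} is a clique of size 5, and the vertices of any clique must share a bag in every tree decomposition; so some bag has ≥ 5 vertices and tw(G) ≥ 4. Hence tw(G) = 4 exactly.

Treewidth 4.
One optimal decomposition is:
Bags: B1 = {1, 2, 3, 5, 6}  B2 = {1, 2, 3, 4, 6}
Tree: B1–B2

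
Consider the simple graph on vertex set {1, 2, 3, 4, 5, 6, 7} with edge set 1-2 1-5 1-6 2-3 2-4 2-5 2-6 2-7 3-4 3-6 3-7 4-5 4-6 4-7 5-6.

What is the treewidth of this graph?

A width-3 tree decomposition is:
Bags: B1 = {2, 4, 5, 6}  B2 = {2, 3, 4, 6}  B3 = {1, 2, 5, 6}  B4 = {2, 3, 4, 7}
Tree: B1–B2, B1–B3, B2–B4
The largest bag has 4 vertices, giving width 3; this decomposition certifies tw(G) ≤ 3. For the lower bound, the 4 vertices {1, 2, 5, 6} are pairwise adjacent, and any tree decomposition puts a clique entirely inside one bag — forcing width ≥ 3. Hence tw(G) = 3 exactly.

3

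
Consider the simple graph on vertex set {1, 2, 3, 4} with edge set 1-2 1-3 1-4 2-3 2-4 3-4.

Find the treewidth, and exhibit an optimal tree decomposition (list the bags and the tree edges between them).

Treewidth 3.
Bags: B1 = {1, 2, 3, 4}
Tree: (single bag)

A single bag containing all 4 vertices is trivially a valid decomposition of width 3. Conversely, {1, 2, 3, 4} is a clique of size 4, and the vertices of any clique must share a bag in every tree decomposition; so some bag has ≥ 4 vertices and tw(G) ≥ 3. Hence tw(G) = 3 exactly.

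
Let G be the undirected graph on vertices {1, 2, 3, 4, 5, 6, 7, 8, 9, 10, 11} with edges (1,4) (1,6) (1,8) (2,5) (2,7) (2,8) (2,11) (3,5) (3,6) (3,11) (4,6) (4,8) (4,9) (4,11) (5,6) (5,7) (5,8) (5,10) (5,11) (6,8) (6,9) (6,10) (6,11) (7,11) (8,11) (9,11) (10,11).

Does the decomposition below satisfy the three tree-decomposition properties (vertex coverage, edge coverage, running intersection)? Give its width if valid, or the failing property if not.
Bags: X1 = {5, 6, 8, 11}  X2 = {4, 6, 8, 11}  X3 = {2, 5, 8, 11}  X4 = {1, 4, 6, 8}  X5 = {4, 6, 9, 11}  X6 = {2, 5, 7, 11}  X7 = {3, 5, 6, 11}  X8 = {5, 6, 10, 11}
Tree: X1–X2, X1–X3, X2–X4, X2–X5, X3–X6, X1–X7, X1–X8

Checking the three conditions: (i) the bags cover all of {1, 2, 3, 4, 5, 6, 7, 8, 9, 10, 11}; (ii) for each edge, some bag contains both endpoints; (iii) the bags containing any fixed vertex form a subtree. All hold, so the decomposition is valid with width 4 − 1 = 3.

Yes; width 3.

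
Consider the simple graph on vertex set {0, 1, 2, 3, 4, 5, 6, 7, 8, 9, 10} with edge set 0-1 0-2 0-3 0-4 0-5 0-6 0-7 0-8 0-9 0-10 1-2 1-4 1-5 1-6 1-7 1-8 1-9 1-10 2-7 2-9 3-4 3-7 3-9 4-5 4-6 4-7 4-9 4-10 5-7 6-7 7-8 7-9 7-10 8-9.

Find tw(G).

A width-4 tree decomposition is:
Bags: B1 = {0, 1, 4, 7, 9}  B2 = {0, 1, 4, 5, 7}  B3 = {0, 1, 7, 8, 9}  B4 = {0, 3, 4, 7, 9}  B5 = {0, 1, 2, 7, 9}  B6 = {0, 1, 4, 7, 10}  B7 = {0, 1, 4, 6, 7}
Tree: B1–B2, B1–B3, B1–B4, B3–B5, B2–B6, B2–B7
Every bag has size at most 5, so the width is 5 − 1 = 4 and tw(G) ≤ 4. On the other hand G contains the 5-clique {0, 1, 7, 8, 9}. A clique must lie in a single bag of any decomposition, so no decomposition can have width below 4. Therefore the treewidth is 4.

4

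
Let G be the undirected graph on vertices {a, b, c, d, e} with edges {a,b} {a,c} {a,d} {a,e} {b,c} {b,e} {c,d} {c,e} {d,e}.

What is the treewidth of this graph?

A width-3 tree decomposition is:
Bags: B1 = {a, b, c, e}  B2 = {a, c, d, e}
Tree: B1–B2
The largest bag has 4 vertices, giving width 3; this decomposition certifies tw(G) ≤ 3. For the lower bound, the 4 vertices {a, c, d, e} are pairwise adjacent, and any tree decomposition puts a clique entirely inside one bag — forcing width ≥ 3. Therefore the treewidth is 3.

3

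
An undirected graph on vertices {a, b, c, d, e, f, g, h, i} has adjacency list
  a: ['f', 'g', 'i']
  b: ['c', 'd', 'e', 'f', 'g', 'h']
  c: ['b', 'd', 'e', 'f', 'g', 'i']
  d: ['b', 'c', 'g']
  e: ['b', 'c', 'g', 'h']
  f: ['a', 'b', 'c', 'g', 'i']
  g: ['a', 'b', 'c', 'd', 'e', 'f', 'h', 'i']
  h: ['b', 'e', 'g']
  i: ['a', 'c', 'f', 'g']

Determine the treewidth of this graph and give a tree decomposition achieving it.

Every bag has size at most 4, so the width is 4 − 1 = 3 and tw(G) ≤ 3. Conversely, {a, f, g, i} is a clique of size 4, and the vertices of any clique must share a bag in every tree decomposition; so some bag has ≥ 4 vertices and tw(G) ≥ 3. Therefore the treewidth is 3.

Treewidth 3.
One such decomposition:
Bags: B1 = {b, c, f, g}  B2 = {b, c, e, g}  B3 = {b, c, d, g}  B4 = {c, f, g, i}  B5 = {a, f, g, i}  B6 = {b, e, g, h}
Tree: B1–B2, B2–B3, B1–B4, B4–B5, B2–B6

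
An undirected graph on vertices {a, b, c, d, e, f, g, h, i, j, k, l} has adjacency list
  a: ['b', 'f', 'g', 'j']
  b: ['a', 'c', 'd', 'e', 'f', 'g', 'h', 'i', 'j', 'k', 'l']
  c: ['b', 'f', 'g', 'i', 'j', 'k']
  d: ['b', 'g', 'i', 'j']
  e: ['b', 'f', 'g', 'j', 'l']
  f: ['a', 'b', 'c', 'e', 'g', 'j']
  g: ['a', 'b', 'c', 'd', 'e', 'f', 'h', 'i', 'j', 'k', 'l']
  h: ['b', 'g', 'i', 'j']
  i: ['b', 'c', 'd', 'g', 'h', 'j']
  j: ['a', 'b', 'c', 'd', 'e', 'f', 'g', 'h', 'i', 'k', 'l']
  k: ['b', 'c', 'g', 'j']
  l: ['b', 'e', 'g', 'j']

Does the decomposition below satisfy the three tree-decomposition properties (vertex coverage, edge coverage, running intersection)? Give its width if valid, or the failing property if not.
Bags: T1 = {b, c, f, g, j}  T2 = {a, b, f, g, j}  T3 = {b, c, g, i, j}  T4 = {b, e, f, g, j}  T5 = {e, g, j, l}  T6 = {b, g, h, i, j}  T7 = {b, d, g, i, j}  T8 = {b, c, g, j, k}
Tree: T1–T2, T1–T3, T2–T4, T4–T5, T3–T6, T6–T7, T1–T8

A tree decomposition must satisfy three properties: every vertex lies in some bag; for every edge, both endpoints lie together in some bag; and for every vertex, the bags containing it form a connected subtree. Here edge (b,l) lies in no bag, so the decomposition is invalid.

No — edge (b,l) lies in no bag.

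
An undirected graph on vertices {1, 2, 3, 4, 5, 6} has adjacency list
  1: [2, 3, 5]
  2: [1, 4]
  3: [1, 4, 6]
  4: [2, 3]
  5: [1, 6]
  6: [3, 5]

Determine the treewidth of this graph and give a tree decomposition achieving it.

Treewidth 2.
One such decomposition:
Bags: B1 = {3, 5, 6}  B2 = {1, 3, 5}  B3 = {1, 3, 4}  B4 = {1, 2, 4}
Tree: B1–B2, B2–B3, B3–B4

Every bag has size at most 3, so the width is 3 − 1 = 2 and tw(G) ≤ 2. The edges 6–5–1–3–6 form a cycle, so G is not a tree and its treewidth is at least 2. The upper and lower bounds meet at 2, so that is the treewidth.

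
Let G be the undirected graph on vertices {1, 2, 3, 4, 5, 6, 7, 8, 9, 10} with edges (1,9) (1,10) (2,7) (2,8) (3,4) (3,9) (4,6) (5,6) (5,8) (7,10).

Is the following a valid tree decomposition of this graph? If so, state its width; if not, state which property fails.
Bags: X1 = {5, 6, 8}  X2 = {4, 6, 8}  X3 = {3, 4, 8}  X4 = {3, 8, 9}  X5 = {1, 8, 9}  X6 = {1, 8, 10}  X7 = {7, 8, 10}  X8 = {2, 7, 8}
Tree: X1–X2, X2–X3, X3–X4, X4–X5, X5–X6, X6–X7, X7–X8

Yes; width 2.

Checking the three conditions: (i) the bags cover all of {1, 2, 3, 4, 5, 6, 7, 8, 9, 10}; (ii) for each edge, some bag contains both endpoints; (iii) the bags containing any fixed vertex form a subtree. All hold, so the decomposition is valid with width 3 − 1 = 2.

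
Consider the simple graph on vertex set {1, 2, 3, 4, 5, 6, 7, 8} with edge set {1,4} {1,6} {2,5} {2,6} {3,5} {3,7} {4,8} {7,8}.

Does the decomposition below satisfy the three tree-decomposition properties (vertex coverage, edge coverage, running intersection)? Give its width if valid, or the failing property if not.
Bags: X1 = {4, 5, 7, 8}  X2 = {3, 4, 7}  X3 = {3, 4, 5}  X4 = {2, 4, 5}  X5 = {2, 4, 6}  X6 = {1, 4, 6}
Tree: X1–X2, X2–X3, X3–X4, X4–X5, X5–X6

A tree decomposition must satisfy three properties: every vertex lies in some bag; for every edge, both endpoints lie together in some bag; and for every vertex, the bags containing it form a connected subtree. Here bags containing vertex 5 are not connected in the tree, so the decomposition is invalid.

No — bags containing vertex 5 are not connected in the tree.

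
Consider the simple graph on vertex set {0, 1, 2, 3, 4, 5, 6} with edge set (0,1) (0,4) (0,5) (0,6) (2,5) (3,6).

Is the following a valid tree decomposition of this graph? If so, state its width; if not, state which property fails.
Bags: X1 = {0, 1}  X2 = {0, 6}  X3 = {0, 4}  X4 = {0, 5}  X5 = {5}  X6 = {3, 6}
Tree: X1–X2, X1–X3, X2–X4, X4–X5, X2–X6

A tree decomposition must satisfy three properties: every vertex lies in some bag; for every edge, both endpoints lie together in some bag; and for every vertex, the bags containing it form a connected subtree. Here vertex 2 appears in no bag, so the decomposition is invalid.

No — vertex 2 appears in no bag.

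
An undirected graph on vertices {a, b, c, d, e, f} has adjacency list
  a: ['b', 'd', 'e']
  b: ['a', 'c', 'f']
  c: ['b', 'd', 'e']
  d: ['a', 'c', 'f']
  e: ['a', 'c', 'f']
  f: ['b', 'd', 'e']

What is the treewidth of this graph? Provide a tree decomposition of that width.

Treewidth 3.
Bags: B1 = {b, c, d, e}  B2 = {b, d, e, f}  B3 = {a, b, d, e}
Tree: B1–B2, B2–B3

Every bag has size at most 4, so the width is 4 − 1 = 3 and tw(G) ≤ 3. For the lower bound: the 4 vertex sets {c,e}, {b,f}, {d}, {a} are disjoint, each induces a connected subgraph, and every pair is joined by at least one edge of G. Contracting each set to a single vertex therefore yields K_{4} as a minor, and since treewidth is minor-monotone, tw(G) ≥ tw(K_{4}) = 3. Combining the bounds, tw(G) = 3.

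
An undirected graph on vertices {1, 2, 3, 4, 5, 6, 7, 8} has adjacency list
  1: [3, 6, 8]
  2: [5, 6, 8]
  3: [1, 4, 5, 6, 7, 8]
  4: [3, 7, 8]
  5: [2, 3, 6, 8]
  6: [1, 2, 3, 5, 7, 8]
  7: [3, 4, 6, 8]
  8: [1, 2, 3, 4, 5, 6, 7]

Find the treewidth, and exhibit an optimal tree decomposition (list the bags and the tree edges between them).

Treewidth 3.
One optimal decomposition is:
Bags: B1 = {3, 6, 7, 8}  B2 = {3, 5, 6, 8}  B3 = {1, 3, 6, 8}  B4 = {3, 4, 7, 8}  B5 = {2, 5, 6, 8}
Tree: B1–B2, B1–B3, B1–B4, B2–B5

Every bag has size at most 4, so the width is 4 − 1 = 3 and tw(G) ≤ 3. Conversely, {2, 5, 6, 8} is a clique of size 4, and the vertices of any clique must share a bag in every tree decomposition; so some bag has ≥ 4 vertices and tw(G) ≥ 3. The upper and lower bounds meet at 3, so that is the treewidth.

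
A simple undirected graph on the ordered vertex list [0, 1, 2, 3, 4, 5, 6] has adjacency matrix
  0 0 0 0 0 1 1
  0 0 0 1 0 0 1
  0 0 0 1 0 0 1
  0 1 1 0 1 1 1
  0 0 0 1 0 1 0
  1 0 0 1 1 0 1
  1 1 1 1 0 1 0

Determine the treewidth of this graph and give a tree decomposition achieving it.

Every bag has size at most 3, so the width is 3 − 1 = 2 and tw(G) ≤ 2. For the lower bound, the 3 vertices {0, 5, 6} are pairwise adjacent, and any tree decomposition puts a clique entirely inside one bag — forcing width ≥ 2. The upper and lower bounds meet at 2, so that is the treewidth.

Treewidth 2.
One such decomposition:
Bags: B1 = {3, 5, 6}  B2 = {0, 5, 6}  B3 = {1, 3, 6}  B4 = {3, 4, 5}  B5 = {2, 3, 6}
Tree: B1–B2, B1–B3, B1–B4, B1–B5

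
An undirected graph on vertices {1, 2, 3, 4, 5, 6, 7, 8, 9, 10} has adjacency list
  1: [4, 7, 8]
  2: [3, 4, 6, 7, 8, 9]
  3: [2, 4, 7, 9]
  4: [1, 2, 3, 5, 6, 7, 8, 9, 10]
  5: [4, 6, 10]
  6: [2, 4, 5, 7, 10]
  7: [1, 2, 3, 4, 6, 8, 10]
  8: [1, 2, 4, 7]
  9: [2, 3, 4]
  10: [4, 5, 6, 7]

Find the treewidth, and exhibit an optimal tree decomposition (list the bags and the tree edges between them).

Treewidth 3.
One optimal decomposition is:
Bags: B1 = {2, 4, 6, 7}  B2 = {2, 4, 7, 8}  B3 = {2, 3, 4, 7}  B4 = {1, 4, 7, 8}  B5 = {4, 6, 7, 10}  B6 = {4, 5, 6, 10}  B7 = {2, 3, 4, 9}
Tree: B1–B2, B1–B3, B2–B4, B1–B5, B5–B6, B3–B7

Each bag holds 4 vertices, so the decomposition has width 3, which upper-bounds the treewidth. Conversely, {2, 3, 4, 9} is a clique of size 4, and the vertices of any clique must share a bag in every tree decomposition; so some bag has ≥ 4 vertices and tw(G) ≥ 3. Combining the bounds, tw(G) = 3.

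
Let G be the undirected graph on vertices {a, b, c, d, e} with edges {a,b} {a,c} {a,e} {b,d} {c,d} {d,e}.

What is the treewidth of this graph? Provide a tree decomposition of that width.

Every bag has size at most 3, so the width is 3 − 1 = 2 and tw(G) ≤ 2. The edges e–d–c–a–e form a cycle, so G is not a tree and its treewidth is at least 2. Hence tw(G) = 2 exactly.

Treewidth 2.
One such decomposition:
Bags: B1 = {a, d, e}  B2 = {a, c, d}  B3 = {a, b, d}
Tree: B1–B2, B2–B3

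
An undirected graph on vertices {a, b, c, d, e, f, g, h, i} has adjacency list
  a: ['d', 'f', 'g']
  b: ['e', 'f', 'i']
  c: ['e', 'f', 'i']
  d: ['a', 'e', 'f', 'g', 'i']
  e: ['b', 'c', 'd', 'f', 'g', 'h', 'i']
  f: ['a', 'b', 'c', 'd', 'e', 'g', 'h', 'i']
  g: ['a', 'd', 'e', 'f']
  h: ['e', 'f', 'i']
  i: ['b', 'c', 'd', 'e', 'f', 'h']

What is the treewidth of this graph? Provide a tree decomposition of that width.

The largest bag has 4 vertices, giving width 3; this decomposition certifies tw(G) ≤ 3. On the other hand G contains the 4-clique {d, e, f, g}. A clique must lie in a single bag of any decomposition, so no decomposition can have width below 3. The upper and lower bounds meet at 3, so that is the treewidth.

Treewidth 3.
One such decomposition:
Bags: B1 = {b, e, f, i}  B2 = {d, e, f, i}  B3 = {d, e, f, g}  B4 = {a, d, f, g}  B5 = {e, f, h, i}  B6 = {c, e, f, i}
Tree: B1–B2, B2–B3, B3–B4, B2–B5, B1–B6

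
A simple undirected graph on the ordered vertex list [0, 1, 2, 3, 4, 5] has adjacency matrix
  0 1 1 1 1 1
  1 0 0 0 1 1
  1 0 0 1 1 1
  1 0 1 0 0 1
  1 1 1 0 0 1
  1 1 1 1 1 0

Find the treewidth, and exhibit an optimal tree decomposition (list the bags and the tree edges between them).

The largest bag has 4 vertices, giving width 3; this decomposition certifies tw(G) ≤ 3. On the other hand G contains the 4-clique {0, 1, 4, 5}. A clique must lie in a single bag of any decomposition, so no decomposition can have width below 3. The upper and lower bounds meet at 3, so that is the treewidth.

Treewidth 3.
One such decomposition:
Bags: B1 = {0, 2, 4, 5}  B2 = {0, 2, 3, 5}  B3 = {0, 1, 4, 5}
Tree: B1–B2, B1–B3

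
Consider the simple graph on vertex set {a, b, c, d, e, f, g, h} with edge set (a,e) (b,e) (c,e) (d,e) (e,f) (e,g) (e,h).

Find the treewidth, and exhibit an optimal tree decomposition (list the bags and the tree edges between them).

Treewidth 1.
Bags: B1 = {e, h}  B2 = {e, g}  B3 = {c, e}  B4 = {d, e}  B5 = {b, e}  B6 = {e, f}  B7 = {a, e}
Tree: B1–B2, B1–B3, B1–B4, B1–B5, B5–B6, B6–B7

Every bag has size at most 2, so the width is 2 − 1 = 1 and tw(G) ≤ 1. Any graph with an edge has treewidth ≥ 1, and G has the edge e–h. The upper and lower bounds meet at 1, so that is the treewidth.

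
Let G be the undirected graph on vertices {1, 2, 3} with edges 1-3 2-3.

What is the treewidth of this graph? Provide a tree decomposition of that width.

Treewidth 1.
One such decomposition:
Bags: B1 = {2, 3}  B2 = {1, 3}
Tree: B1–B2

Each bag holds 2 vertices, so the decomposition has width 1, which upper-bounds the treewidth. Any graph with an edge has treewidth ≥ 1, and G has the edge 3–2. Combining the bounds, tw(G) = 1.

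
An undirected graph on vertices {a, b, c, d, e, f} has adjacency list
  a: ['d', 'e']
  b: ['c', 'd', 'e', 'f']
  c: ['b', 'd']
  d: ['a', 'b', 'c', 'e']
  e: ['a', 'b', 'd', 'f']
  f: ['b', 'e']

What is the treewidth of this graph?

2

A width-2 tree decomposition is:
Bags: B1 = {b, d, e}  B2 = {a, d, e}  B3 = {b, c, d}  B4 = {b, e, f}
Tree: B1–B2, B1–B3, B1–B4
Every bag has size at most 3, so the width is 3 − 1 = 2 and tw(G) ≤ 2. For the lower bound, the 3 vertices {a, d, e} are pairwise adjacent, and any tree decomposition puts a clique entirely inside one bag — forcing width ≥ 2. The upper and lower bounds meet at 2, so that is the treewidth.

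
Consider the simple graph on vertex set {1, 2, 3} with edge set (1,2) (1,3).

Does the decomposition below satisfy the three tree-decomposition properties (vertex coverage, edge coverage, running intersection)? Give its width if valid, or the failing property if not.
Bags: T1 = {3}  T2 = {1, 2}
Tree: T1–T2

No — edge (1,3) lies in no bag.

A tree decomposition must satisfy three properties: every vertex lies in some bag; for every edge, both endpoints lie together in some bag; and for every vertex, the bags containing it form a connected subtree. Here edge (1,3) lies in no bag, so the decomposition is invalid.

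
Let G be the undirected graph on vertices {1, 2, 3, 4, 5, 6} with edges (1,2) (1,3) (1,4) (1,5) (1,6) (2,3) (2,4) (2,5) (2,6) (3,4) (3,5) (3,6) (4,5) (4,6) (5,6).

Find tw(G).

5

A width-5 tree decomposition is:
Bags: B1 = {1, 2, 3, 4, 5, 6}
Tree: (single bag)
With just one bag of size 6, the width is 6 − 1 = 5, so tw(G) ≤ 5. Conversely, {1, 2, 3, 4, 5, 6} is a clique of size 6, and the vertices of any clique must share a bag in every tree decomposition; so some bag has ≥ 6 vertices and tw(G) ≥ 5. Therefore the treewidth is 5.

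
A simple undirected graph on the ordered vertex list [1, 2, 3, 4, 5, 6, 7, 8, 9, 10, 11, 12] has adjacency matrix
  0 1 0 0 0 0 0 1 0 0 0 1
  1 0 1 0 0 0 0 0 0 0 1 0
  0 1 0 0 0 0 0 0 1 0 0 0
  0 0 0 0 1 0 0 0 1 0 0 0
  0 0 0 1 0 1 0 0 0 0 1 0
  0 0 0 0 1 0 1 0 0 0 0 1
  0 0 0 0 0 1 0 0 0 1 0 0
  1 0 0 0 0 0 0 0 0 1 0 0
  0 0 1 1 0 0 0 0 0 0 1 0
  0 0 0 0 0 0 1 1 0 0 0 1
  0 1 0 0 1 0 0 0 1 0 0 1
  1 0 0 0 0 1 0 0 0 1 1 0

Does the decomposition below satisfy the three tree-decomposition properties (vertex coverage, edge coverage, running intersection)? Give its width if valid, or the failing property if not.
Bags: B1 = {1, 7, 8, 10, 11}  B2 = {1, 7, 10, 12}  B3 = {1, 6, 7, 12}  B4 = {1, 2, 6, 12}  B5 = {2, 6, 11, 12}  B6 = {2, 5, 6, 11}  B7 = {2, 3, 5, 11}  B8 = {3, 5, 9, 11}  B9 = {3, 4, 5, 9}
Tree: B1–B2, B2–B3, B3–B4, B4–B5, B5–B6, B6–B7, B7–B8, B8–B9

A tree decomposition must satisfy three properties: every vertex lies in some bag; for every edge, both endpoints lie together in some bag; and for every vertex, the bags containing it form a connected subtree. Here bags containing vertex 11 are not connected in the tree, so the decomposition is invalid.

No — bags containing vertex 11 are not connected in the tree.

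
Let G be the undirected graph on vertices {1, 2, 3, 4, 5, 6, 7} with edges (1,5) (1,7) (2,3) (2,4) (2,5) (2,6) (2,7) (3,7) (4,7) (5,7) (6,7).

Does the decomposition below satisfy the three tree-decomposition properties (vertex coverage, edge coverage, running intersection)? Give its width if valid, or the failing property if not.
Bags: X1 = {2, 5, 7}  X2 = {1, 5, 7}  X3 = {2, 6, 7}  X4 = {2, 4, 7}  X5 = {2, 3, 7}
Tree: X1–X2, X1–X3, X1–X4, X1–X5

Yes; width 2.

Vertex coverage: the bags together contain {1, 2, 3, 4, 5, 6, 7}, the full vertex set. Edge coverage: each edge of G has both endpoints in at least one bag. Running intersection: for every vertex, the bags containing it form a connected subtree. All three properties hold, so this is a valid tree decomposition of width max|bag| − 1 = 2, and hence tw(G) ≤ 2.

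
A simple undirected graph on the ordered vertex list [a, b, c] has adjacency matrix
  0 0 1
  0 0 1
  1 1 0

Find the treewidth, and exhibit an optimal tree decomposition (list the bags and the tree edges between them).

Every bag has size at most 2, so the width is 2 − 1 = 1 and tw(G) ≤ 1. G has an edge, so its treewidth is at least 1. The upper and lower bounds meet at 1, so that is the treewidth.

Treewidth 1.
One such decomposition:
Bags: B1 = {a, c}  B2 = {b, c}
Tree: B1–B2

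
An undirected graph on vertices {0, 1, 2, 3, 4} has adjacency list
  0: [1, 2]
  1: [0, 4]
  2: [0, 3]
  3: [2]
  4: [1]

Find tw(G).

A width-1 tree decomposition is:
Bags: B1 = {1, 4}  B2 = {0, 1}  B3 = {0, 2}  B4 = {2, 3}
Tree: B1–B2, B2–B3, B3–B4
Every bag has size at most 2, so the width is 2 − 1 = 1 and tw(G) ≤ 1. Any graph with an edge has treewidth ≥ 1, and G has the edge 4–1. The upper and lower bounds meet at 1, so that is the treewidth.

1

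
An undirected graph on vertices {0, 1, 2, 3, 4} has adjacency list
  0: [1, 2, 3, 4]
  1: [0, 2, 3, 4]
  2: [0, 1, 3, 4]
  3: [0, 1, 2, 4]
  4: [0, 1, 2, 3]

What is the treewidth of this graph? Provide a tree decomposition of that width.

With just one bag of size 5, the width is 5 − 1 = 4, so tw(G) ≤ 4. For the lower bound, the 5 vertices {0, 1, 2, 3, 4} are pairwise adjacent, and any tree decomposition puts a clique entirely inside one bag — forcing width ≥ 4. Hence tw(G) = 4 exactly.

Treewidth 4.
One such decomposition:
Bags: B1 = {0, 1, 2, 3, 4}
Tree: (single bag)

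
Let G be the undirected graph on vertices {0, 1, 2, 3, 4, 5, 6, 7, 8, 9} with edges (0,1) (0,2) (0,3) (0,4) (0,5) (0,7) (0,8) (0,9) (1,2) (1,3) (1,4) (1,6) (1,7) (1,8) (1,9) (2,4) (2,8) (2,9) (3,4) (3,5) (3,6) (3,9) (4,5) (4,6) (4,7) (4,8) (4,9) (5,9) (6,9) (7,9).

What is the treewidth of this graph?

4

A width-4 tree decomposition is:
Bags: B1 = {0, 1, 2, 4, 9}  B2 = {0, 1, 3, 4, 9}  B3 = {0, 1, 4, 7, 9}  B4 = {0, 3, 4, 5, 9}  B5 = {1, 3, 4, 6, 9}  B6 = {0, 1, 2, 4, 8}
Tree: B1–B2, B1–B3, B2–B4, B2–B5, B1–B6
The largest bag has 5 vertices, giving width 4; this decomposition certifies tw(G) ≤ 4. For the lower bound, the 5 vertices {0, 1, 2, 4, 8} are pairwise adjacent, and any tree decomposition puts a clique entirely inside one bag — forcing width ≥ 4. Combining the bounds, tw(G) = 4.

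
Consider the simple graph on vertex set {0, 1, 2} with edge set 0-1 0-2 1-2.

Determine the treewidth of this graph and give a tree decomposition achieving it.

A single bag containing all 3 vertices is trivially a valid decomposition of width 2. On the other hand G contains the 3-clique {0, 1, 2}. A clique must lie in a single bag of any decomposition, so no decomposition can have width below 2. The upper and lower bounds meet at 2, so that is the treewidth.

Treewidth 2.
One such decomposition:
Bags: B1 = {0, 1, 2}
Tree: (single bag)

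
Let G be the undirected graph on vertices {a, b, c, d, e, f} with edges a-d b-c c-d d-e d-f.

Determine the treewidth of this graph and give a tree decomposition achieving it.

Each bag holds 2 vertices, so the decomposition has width 1, which upper-bounds the treewidth. G has an edge, so its treewidth is at least 1. Hence tw(G) = 1 exactly.

Treewidth 1.
One such decomposition:
Bags: B1 = {d, f}  B2 = {c, d}  B3 = {d, e}  B4 = {b, c}  B5 = {a, d}
Tree: B1–B2, B2–B3, B2–B4, B2–B5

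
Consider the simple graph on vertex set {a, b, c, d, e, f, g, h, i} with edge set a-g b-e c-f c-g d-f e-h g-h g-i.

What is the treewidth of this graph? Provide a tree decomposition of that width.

Treewidth 1.
One optimal decomposition is:
Bags: B1 = {g, h}  B2 = {c, g}  B3 = {c, f}  B4 = {e, h}  B5 = {g, i}  B6 = {b, e}  B7 = {d, f}  B8 = {a, g}
Tree: B1–B2, B2–B3, B1–B4, B1–B5, B4–B6, B3–B7, B5–B8

The largest bag has 2 vertices, giving width 1; this decomposition certifies tw(G) ≤ 1. Any graph with an edge has treewidth ≥ 1, and G has the edge g–h. Therefore the treewidth is 1.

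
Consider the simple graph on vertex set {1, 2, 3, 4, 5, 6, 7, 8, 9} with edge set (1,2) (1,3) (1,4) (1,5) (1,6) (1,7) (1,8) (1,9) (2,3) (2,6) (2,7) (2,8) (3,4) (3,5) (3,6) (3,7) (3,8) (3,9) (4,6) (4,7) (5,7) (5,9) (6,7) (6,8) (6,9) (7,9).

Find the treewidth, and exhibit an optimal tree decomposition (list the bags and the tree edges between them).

Treewidth 4.
One such decomposition:
Bags: B1 = {1, 3, 4, 6, 7}  B2 = {1, 3, 6, 7, 9}  B3 = {1, 2, 3, 6, 7}  B4 = {1, 3, 5, 7, 9}  B5 = {1, 2, 3, 6, 8}
Tree: B1–B2, B1–B3, B2–B4, B3–B5

Every bag has size at most 5, so the width is 5 − 1 = 4 and tw(G) ≤ 4. On the other hand G contains the 5-clique {1, 3, 5, 7, 9}. A clique must lie in a single bag of any decomposition, so no decomposition can have width below 4. Hence tw(G) = 4 exactly.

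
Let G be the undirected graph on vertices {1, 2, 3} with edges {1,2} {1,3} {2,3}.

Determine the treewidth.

A width-2 tree decomposition is:
Bags: B1 = {1, 2, 3}
Tree: (single bag)
With just one bag of size 3, the width is 3 − 1 = 2, so tw(G) ≤ 2. For the lower bound, the 3 vertices {1, 2, 3} are pairwise adjacent, and any tree decomposition puts a clique entirely inside one bag — forcing width ≥ 2. Hence tw(G) = 2 exactly.

2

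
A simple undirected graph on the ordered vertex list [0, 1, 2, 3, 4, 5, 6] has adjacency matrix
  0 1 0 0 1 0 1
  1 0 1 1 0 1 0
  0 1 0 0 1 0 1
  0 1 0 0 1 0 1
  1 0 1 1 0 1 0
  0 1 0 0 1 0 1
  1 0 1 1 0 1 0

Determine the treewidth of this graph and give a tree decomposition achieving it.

Every bag has size at most 4, so the width is 4 − 1 = 3 and tw(G) ≤ 3. For the lower bound: the 4 vertex sets {5,6}, {2,4}, {1}, {0} are disjoint, each induces a connected subgraph, and every pair is joined by at least one edge of G. Contracting each set to a single vertex therefore yields K_{4} as a minor, and since treewidth is minor-monotone, tw(G) ≥ tw(K_{4}) = 3. Hence tw(G) = 3 exactly.

Treewidth 3.
Bags: B1 = {1, 4, 5, 6}  B2 = {1, 2, 4, 6}  B3 = {0, 1, 4, 6}  B4 = {1, 3, 4, 6}
Tree: B1–B2, B2–B3, B3–B4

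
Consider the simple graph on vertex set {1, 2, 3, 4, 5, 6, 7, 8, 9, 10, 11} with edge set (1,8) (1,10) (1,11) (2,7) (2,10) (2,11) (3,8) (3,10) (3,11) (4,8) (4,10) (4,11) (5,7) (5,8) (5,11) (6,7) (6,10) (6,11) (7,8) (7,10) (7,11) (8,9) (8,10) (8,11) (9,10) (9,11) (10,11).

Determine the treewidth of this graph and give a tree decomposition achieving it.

Treewidth 3.
Bags: B1 = {7, 8, 10, 11}  B2 = {3, 8, 10, 11}  B3 = {5, 7, 8, 11}  B4 = {4, 8, 10, 11}  B5 = {1, 8, 10, 11}  B6 = {6, 7, 10, 11}  B7 = {2, 7, 10, 11}  B8 = {8, 9, 10, 11}
Tree: B1–B2, B1–B3, B2–B4, B2–B5, B1–B6, B1–B7, B5–B8

Each bag holds 4 vertices, so the decomposition has width 3, which upper-bounds the treewidth. Conversely, {1, 8, 10, 11} is a clique of size 4, and the vertices of any clique must share a bag in every tree decomposition; so some bag has ≥ 4 vertices and tw(G) ≥ 3. Combining the bounds, tw(G) = 3.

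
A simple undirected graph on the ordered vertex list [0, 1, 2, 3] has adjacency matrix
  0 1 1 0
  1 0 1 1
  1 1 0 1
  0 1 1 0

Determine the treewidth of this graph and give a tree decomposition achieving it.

Treewidth 2.
One optimal decomposition is:
Bags: B1 = {1, 2, 3}  B2 = {0, 1, 2}
Tree: B1–B2

Each bag holds 3 vertices, so the decomposition has width 2, which upper-bounds the treewidth. For the lower bound, the 3 vertices {0, 1, 2} are pairwise adjacent, and any tree decomposition puts a clique entirely inside one bag — forcing width ≥ 2. The upper and lower bounds meet at 2, so that is the treewidth.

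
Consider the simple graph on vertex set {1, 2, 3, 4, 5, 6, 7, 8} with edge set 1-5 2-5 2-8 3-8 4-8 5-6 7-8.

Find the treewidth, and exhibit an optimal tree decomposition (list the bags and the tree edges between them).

Each bag holds 2 vertices, so the decomposition has width 1, which upper-bounds the treewidth. G has an edge, so its treewidth is at least 1. Combining the bounds, tw(G) = 1.

Treewidth 1.
Bags: B1 = {2, 8}  B2 = {2, 5}  B3 = {3, 8}  B4 = {1, 5}  B5 = {5, 6}  B6 = {4, 8}  B7 = {7, 8}
Tree: B1–B2, B1–B3, B2–B4, B4–B5, B1–B6, B3–B7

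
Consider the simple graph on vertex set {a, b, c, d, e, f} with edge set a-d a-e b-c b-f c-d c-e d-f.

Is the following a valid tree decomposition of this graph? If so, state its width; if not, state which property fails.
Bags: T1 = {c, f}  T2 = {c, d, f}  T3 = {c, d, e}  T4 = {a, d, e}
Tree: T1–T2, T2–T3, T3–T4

A tree decomposition must satisfy three properties: every vertex lies in some bag; for every edge, both endpoints lie together in some bag; and for every vertex, the bags containing it form a connected subtree. Here vertex b appears in no bag, so the decomposition is invalid.

No — vertex b appears in no bag.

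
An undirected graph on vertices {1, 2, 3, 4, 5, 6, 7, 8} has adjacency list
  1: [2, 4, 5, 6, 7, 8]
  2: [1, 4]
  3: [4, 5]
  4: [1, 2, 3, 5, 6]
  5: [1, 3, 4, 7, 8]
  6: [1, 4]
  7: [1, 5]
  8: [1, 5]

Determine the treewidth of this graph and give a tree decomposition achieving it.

Treewidth 2.
One such decomposition:
Bags: B1 = {1, 2, 4}  B2 = {1, 4, 5}  B3 = {1, 5, 7}  B4 = {3, 4, 5}  B5 = {1, 4, 6}  B6 = {1, 5, 8}
Tree: B1–B2, B2–B3, B2–B4, B1–B5, B3–B6

Every bag has size at most 3, so the width is 3 − 1 = 2 and tw(G) ≤ 2. On the other hand G contains the 3-clique {1, 5, 8}. A clique must lie in a single bag of any decomposition, so no decomposition can have width below 2. Therefore the treewidth is 2.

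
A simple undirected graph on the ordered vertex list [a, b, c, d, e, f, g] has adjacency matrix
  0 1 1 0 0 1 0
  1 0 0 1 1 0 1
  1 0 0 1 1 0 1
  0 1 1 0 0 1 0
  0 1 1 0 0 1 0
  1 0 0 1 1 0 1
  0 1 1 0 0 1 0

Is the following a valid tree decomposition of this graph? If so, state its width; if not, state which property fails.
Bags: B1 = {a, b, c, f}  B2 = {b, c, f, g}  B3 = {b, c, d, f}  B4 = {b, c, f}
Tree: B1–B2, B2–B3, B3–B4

No — vertex e appears in no bag.

A tree decomposition must satisfy three properties: every vertex lies in some bag; for every edge, both endpoints lie together in some bag; and for every vertex, the bags containing it form a connected subtree. Here vertex e appears in no bag, so the decomposition is invalid.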